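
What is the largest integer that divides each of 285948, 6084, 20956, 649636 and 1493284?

285948 = 2² · 3² · 13² · 47; 6084 = 2² · 3² · 13²; 20956 = 2² · 13² · 31; 649636 = 2² · 13² · 31²; 1493284 = 2² · 13² · 47²
gcd takes min exponent of each prime: 2² · 13² = 676

676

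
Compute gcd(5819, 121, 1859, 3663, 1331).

11

5819 = 11 · 23²; 121 = 11²; 1859 = 11 · 13²; 3663 = 3² · 11 · 37; 1331 = 11³
gcd takes min exponent of each prime: 11 = 11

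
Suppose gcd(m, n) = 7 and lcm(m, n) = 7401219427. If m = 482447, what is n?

107387

Using mn = gcd(m,n)·lcm(m,n) = 7·7401219427 = 51808535989, we get n = 51808535989/482447 = 107387.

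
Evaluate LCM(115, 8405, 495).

115 = 5 · 23; 8405 = 5 · 41²; 495 = 3² · 5 · 11
lcm takes max exponent of each prime: 3² · 5 · 11 · 23 · 41² = 19138185

19138185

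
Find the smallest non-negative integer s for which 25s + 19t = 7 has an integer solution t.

gcd(25, 19) = 1 (Euclid: 25 = 1·19 + 6; 19 = 3·6 + 1; 6 = 6·1 + 0), and 1 | 7.
Extended Euclid: 25·(-3) + 19·(4) = 1. Scale by 7: s₀ = -21.
General solution s = s₀ + 19k; reducing mod 19 gives s = 17 (and t = -22).

17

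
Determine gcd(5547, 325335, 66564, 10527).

gcd(5547, 325335): 325335 = 58·5547 + 3609; 5547 = 1·3609 + 1938; 3609 = 1·1938 + 1671; 1938 = 1·1671 + 267; 1671 = 6·267 + 69; 267 = 3·69 + 60; 69 = 1·60 + 9; 60 = 6·9 + 6; 9 = 1·6 + 3; 6 = 2·3 + 0 → 3
gcd(3, 66564): 66564 = 22188·3 + 0 → 3
gcd(3, 10527): 10527 = 3509·3 + 0 → 3

3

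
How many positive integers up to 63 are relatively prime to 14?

27

Prime factors of 14: 2, 7. Count integers ≤ 63 divisible by none of them.
By inclusion–exclusion: 63 − ⌊63/2⌋ − ⌊63/7⌋ + ⌊63/14⌋ = 27.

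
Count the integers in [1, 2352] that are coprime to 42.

42 = 2·3·7. Inclusion–exclusion on these primes:
2352 − ⌊2352/2⌋ − ⌊2352/3⌋ − ⌊2352/7⌋ + ⌊2352/6⌋ + ⌊2352/14⌋ + ⌊2352/21⌋ − ⌊2352/42⌋ = 672

672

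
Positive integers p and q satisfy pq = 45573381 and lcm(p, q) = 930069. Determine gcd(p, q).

49

From gcd × lcm = pq: gcd = 45573381 / 930069 = 49.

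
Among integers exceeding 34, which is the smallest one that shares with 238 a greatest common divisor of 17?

Multiples of 17 above 34: 17·3, 17·4, … . Need the cofactor coprime to 238/17 = 14.
Checking s = 3, 4, … the first with gcd(s, 14) = 1 is s = 3, giving 51.

51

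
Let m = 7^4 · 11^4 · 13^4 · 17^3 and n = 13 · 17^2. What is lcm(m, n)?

4932681497656913

max exponent per prime: 7^4 · 11^4 · 13^4 · 17^3 = 4932681497656913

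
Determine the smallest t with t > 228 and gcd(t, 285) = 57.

342

gcd(t, 285) = 57 forces 57 | t; write t = 57s. Then gcd(57s, 57·5) = 57·gcd(s, 5), so need gcd(s, 5) = 1.
57s > 228 gives s ≥ 5. The least s ≥ 5 coprime to 5 is 6, so t = 57·6 = 342.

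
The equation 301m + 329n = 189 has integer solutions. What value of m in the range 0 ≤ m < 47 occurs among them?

Euclid: 329 = 1·301 + 28; 301 = 10·28 + 21; 28 = 1·21 + 7; 21 = 3·7 + 0 → gcd = 7; 189 = 7·27.
Back-substitution yields 301·(-12) + 329·(11) = 7, so one solution is m = -12·27 = -324, n = 11·27 = 297.
Solutions in m differ by 329/7 = 47; the one in [0, 47) is -324 mod 47 = 5.

5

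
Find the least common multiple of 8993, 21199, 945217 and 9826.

lcm(8993, 21199) = 8993·21199/gcd = 190642607/17 = 11214271
lcm(11214271, 945217) = 11214271·945217/gcd = 10599919591807/17 = 623524681871
lcm(623524681871, 9826) = 623524681871·9826/gcd = 6126753524064446/17 = 360397266121438

360397266121438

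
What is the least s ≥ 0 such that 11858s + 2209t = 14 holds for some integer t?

gcd(11858, 2209) = 1 (Euclid: 11858 = 5·2209 + 813; 2209 = 2·813 + 583; 813 = 1·583 + 230; 583 = 2·230 + 123; 230 = 1·123 + 107; 123 = 1·107 + 16; 107 = 6·16 + 11; 16 = 1·11 + 5; 11 = 2·5 + 1; 5 = 5·1 + 0), and 1 | 14.
Extended Euclid: 11858·(413) + 2209·(-2217) = 1. Scale by 14: s₀ = 5782.
General solution s = s₀ + 2209k; reducing mod 2209 gives s = 1364 (and t = -7322).

1364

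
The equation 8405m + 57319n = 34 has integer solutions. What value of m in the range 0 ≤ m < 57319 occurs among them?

Euclid: 57319 = 6·8405 + 6889; 8405 = 1·6889 + 1516; 6889 = 4·1516 + 825; 1516 = 1·825 + 691; 825 = 1·691 + 134; 691 = 5·134 + 21; 134 = 6·21 + 8; 21 = 2·8 + 5; 8 = 1·5 + 3; 5 = 1·3 + 2; 3 = 1·2 + 1; 2 = 2·1 + 0 → gcd = 1; 34 = 1·34.
Back-substitution yields 8405·(-21816) + 57319·(3199) = 1, so one solution is m = -21816·34 = -741744, n = 3199·34 = 108766.
Solutions in m differ by 57319/1 = 57319; the one in [0, 57319) is -741744 mod 57319 = 3403.

3403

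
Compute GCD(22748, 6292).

484

22748 = 2² · 11² · 47
6292 = 2² · 11² · 13
Common: 2² · 11² = 484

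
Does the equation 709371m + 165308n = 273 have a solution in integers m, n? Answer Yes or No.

gcd(709371, 165308): 709371 = 4·165308 + 48139; 165308 = 3·48139 + 20891; 48139 = 2·20891 + 6357; 20891 = 3·6357 + 1820; 6357 = 3·1820 + 897; 1820 = 2·897 + 26; 897 = 34·26 + 13; 26 = 2·13 + 0 → 13
13 divides 273, so a solution exists.

Yes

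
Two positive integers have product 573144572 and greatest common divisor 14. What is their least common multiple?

Since gcd(a,b)·lcm(a,b) = ab, lcm = 573144572/14 = 40938898.

40938898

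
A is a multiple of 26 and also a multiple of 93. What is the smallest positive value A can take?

2418

gcd first: 93 = 3·26 + 15; 26 = 1·15 + 11; 15 = 1·11 + 4; 11 = 2·4 + 3; 4 = 1·3 + 1; 3 = 3·1 + 0 → gcd = 1
lcm = 26·93/gcd = 2418/1 = 2418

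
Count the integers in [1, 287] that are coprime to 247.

247 = 13·19. Inclusion–exclusion on these primes:
287 − ⌊287/13⌋ − ⌊287/19⌋ + ⌊287/247⌋ = 251

251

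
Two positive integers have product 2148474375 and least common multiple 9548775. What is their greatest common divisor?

225

From gcd × lcm = ab: gcd = 2148474375 / 9548775 = 225.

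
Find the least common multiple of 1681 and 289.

485809

1681 = 41²; 289 = 17²
max exponents: 17² · 41² = 485809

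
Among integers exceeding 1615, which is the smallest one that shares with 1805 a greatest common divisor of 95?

Multiples of 95 above 1615: 95·18, 95·19, … . Need the cofactor coprime to 1805/95 = 19.
Checking s = 18, 19, … the first with gcd(s, 19) = 1 is s = 18, giving 1710.

1710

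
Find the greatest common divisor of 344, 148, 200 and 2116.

344 = 2³ · 43; 148 = 2² · 37; 200 = 2³ · 5²; 2116 = 2² · 23²
gcd takes min exponent of each prime: 2² = 4

4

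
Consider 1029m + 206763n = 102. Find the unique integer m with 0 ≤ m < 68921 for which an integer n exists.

Euclid: 206763 = 200·1029 + 963; 1029 = 1·963 + 66; 963 = 14·66 + 39; 66 = 1·39 + 27; 39 = 1·27 + 12; 27 = 2·12 + 3; 12 = 4·3 + 0 → gcd = 3; 102 = 3·34.
Back-substitution yields 1029·(15673) + 206763·(-78) = 3, so one solution is m = 15673·34 = 532882, n = -78·34 = -2652.
Solutions in m differ by 206763/3 = 68921; the one in [0, 68921) is 532882 mod 68921 = 50435.

50435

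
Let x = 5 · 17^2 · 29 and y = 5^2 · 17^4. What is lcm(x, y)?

60552725

max exponent per prime: 5^2 · 17^4 · 29 = 60552725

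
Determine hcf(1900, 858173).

19

1900 = 2² · 5² · 19
858173 = 19 · 31² · 47
Common: 19 = 19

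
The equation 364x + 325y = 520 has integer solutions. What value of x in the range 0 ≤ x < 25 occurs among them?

5

Reduce mod 325: 364x ≡ 520 (mod 325). With g = gcd(364, 325) = 13 dividing 520, divide through: 28x ≡ 40 (mod 25).
Since gcd(28, 25) = 1, x ≡ 40·(28)⁻¹ ≡ 5 (mod 25). Smallest non-negative: 5.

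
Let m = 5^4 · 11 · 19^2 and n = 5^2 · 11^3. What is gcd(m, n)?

275

min exponent per shared prime: 5^2 · 11 = 275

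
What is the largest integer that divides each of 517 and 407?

517 = 11 · 47
407 = 11 · 37
Common: 11 = 11

11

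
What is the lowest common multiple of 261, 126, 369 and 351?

5842746

261 = 3² · 29; 126 = 2 · 3² · 7; 369 = 3² · 41; 351 = 3³ · 13
lcm takes max exponent of each prime: 2 · 3³ · 7 · 13 · 29 · 41 = 5842746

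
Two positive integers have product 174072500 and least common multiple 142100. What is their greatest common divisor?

1225

From gcd × lcm = ab: gcd = 174072500 / 142100 = 1225.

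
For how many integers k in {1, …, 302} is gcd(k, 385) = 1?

385 = 5·7·11. Inclusion–exclusion on these primes:
302 − ⌊302/5⌋ − ⌊302/7⌋ − ⌊302/11⌋ + ⌊302/35⌋ + ⌊302/55⌋ + ⌊302/77⌋ − ⌊302/385⌋ = 188

188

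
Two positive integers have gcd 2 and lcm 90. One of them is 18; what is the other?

10

a·b = gcd·lcm = 2·90 = 180, so b = 180/18 = 10.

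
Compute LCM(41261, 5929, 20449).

341682341

lcm(41261, 5929) = 41261·5929/gcd = 244636469/121 = 2021789
lcm(2021789, 20449) = 2021789·20449/gcd = 41343563261/121 = 341682341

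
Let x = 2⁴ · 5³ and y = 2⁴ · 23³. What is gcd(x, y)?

min exponent per shared prime: 2⁴ = 16

16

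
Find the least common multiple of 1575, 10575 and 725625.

238730625

lcm(1575, 10575) = 1575·10575/gcd = 16655625/225 = 74025
lcm(74025, 725625) = 74025·725625/gcd = 53714390625/225 = 238730625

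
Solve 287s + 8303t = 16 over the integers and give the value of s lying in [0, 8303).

Euclid: 8303 = 28·287 + 267; 287 = 1·267 + 20; 267 = 13·20 + 7; 20 = 2·7 + 6; 7 = 1·6 + 1; 6 = 6·1 + 0 → gcd = 1; 16 = 1·16.
Back-substitution yields 287·(-1244) + 8303·(43) = 1, so one solution is s = -1244·16 = -19904, t = 43·16 = 688.
Solutions in s differ by 8303/1 = 8303; the one in [0, 8303) is -19904 mod 8303 = 5005.

5005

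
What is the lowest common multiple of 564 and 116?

16356

gcd first: 564 = 4·116 + 100; 116 = 1·100 + 16; 100 = 6·16 + 4; 16 = 4·4 + 0 → gcd = 4
lcm = 564·116/gcd = 65424/4 = 16356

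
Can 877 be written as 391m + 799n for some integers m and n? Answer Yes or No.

By Bézout, 391m + 799n = 877 has integer solutions iff gcd(391, 799) | 877.
Euclid: 799 = 2·391 + 17; 391 = 23·17 + 0. gcd = 17; 877 mod 17 = 10. No.

No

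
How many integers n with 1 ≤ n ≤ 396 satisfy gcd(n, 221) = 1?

221 = 13·17. Inclusion–exclusion on these primes:
396 − ⌊396/13⌋ − ⌊396/17⌋ + ⌊396/221⌋ = 344

344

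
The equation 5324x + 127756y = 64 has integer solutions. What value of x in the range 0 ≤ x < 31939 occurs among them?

25628

Reduce mod 127756: 5324x ≡ 64 (mod 127756). With g = gcd(5324, 127756) = 4 dividing 64, divide through: 1331x ≡ 16 (mod 31939).
Since gcd(1331, 31939) = 1, x ≡ 16·(1331)⁻¹ ≡ 25628 (mod 31939). Smallest non-negative: 25628.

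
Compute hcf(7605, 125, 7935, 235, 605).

7605 = 3² · 5 · 13²; 125 = 5³; 7935 = 3 · 5 · 23²; 235 = 5 · 47; 605 = 5 · 11²
gcd takes min exponent of each prime: 5 = 5

5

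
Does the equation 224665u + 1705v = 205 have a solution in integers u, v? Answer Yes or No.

By Bézout, 224665u + 1705v = 205 has integer solutions iff gcd(224665, 1705) | 205.
Euclid: 224665 = 131·1705 + 1310; 1705 = 1·1310 + 395; 1310 = 3·395 + 125; 395 = 3·125 + 20; 125 = 6·20 + 5; 20 = 4·5 + 0. gcd = 5; 205 mod 5 = 0. Yes.

Yes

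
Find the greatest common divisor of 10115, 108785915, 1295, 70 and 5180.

35

10115 = 5 · 7 · 17²; 108785915 = 5 · 7 · 41² · 43²; 1295 = 5 · 7 · 37; 70 = 2 · 5 · 7; 5180 = 2² · 5 · 7 · 37
gcd takes min exponent of each prime: 5 · 7 = 35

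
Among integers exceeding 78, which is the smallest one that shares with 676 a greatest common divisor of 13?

gcd(t, 676) = 13 forces 13 | t; write t = 13s. Then gcd(13s, 13·52) = 13·gcd(s, 52), so need gcd(s, 52) = 1.
13s > 78 gives s ≥ 7. The least s ≥ 7 coprime to 52 is 7, so t = 13·7 = 91.

91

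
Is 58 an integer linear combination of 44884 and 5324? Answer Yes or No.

gcd(44884, 5324): 44884 = 8·5324 + 2292; 5324 = 2·2292 + 740; 2292 = 3·740 + 72; 740 = 10·72 + 20; 72 = 3·20 + 12; 20 = 1·12 + 8; 12 = 1·8 + 4; 8 = 2·4 + 0 → 4
4 does not divide 58, so a solution does not exist.

No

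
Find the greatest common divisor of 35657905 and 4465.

Euclid: 35657905 = 7986·4465 + 415; 4465 = 10·415 + 315; 415 = 1·315 + 100; 315 = 3·100 + 15; 100 = 6·15 + 10; 15 = 1·10 + 5; 10 = 2·5 + 0. Last nonzero remainder: 5.

5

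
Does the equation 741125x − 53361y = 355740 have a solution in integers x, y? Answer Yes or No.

Yes

By Bézout, 741125x − 53361y = 355740 has integer solutions iff gcd(741125, 53361) | 355740.
Euclid: 741125 = 13·53361 + 47432; 53361 = 1·47432 + 5929; 47432 = 8·5929 + 0. gcd = 5929; 355740 mod 5929 = 0. Yes.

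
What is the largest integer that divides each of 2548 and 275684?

Euclid: 275684 = 108·2548 + 500; 2548 = 5·500 + 48; 500 = 10·48 + 20; 48 = 2·20 + 8; 20 = 2·8 + 4; 8 = 2·4 + 0. Last nonzero remainder: 4.

4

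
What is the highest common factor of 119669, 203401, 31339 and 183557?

121

gcd(119669, 203401): 203401 = 1·119669 + 83732; 119669 = 1·83732 + 35937; 83732 = 2·35937 + 11858; 35937 = 3·11858 + 363; 11858 = 32·363 + 242; 363 = 1·242 + 121; 242 = 2·121 + 0 → 121
gcd(121, 31339): 31339 = 259·121 + 0 → 121
gcd(121, 183557): 183557 = 1517·121 + 0 → 121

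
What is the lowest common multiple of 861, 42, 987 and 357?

lcm(861, 42) = 861·42/gcd = 36162/21 = 1722
lcm(1722, 987) = 1722·987/gcd = 1699614/21 = 80934
lcm(80934, 357) = 80934·357/gcd = 28893438/21 = 1375878

1375878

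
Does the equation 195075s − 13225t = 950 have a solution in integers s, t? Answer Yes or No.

Yes

By Bézout, 195075s − 13225t = 950 has integer solutions iff gcd(195075, 13225) | 950.
Euclid: 195075 = 14·13225 + 9925; 13225 = 1·9925 + 3300; 9925 = 3·3300 + 25; 3300 = 132·25 + 0. gcd = 25; 950 mod 25 = 0. Yes.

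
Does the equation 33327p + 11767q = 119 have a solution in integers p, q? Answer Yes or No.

gcd(33327, 11767): 33327 = 2·11767 + 9793; 11767 = 1·9793 + 1974; 9793 = 4·1974 + 1897; 1974 = 1·1897 + 77; 1897 = 24·77 + 49; 77 = 1·49 + 28; 49 = 1·28 + 21; 28 = 1·21 + 7; 21 = 3·7 + 0 → 7
7 divides 119, so a solution exists.

Yes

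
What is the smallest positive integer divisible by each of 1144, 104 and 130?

lcm(1144, 104) = 1144·104/gcd = 118976/104 = 1144
lcm(1144, 130) = 1144·130/gcd = 148720/26 = 5720

5720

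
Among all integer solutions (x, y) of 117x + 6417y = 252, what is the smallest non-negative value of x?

57

Euclid: 6417 = 54·117 + 99; 117 = 1·99 + 18; 99 = 5·18 + 9; 18 = 2·9 + 0 → gcd = 9; 252 = 9·28.
Back-substitution yields 117·(-329) + 6417·(6) = 9, so one solution is x = -329·28 = -9212, y = 6·28 = 168.
Solutions in x differ by 6417/9 = 713; the one in [0, 713) is -9212 mod 713 = 57.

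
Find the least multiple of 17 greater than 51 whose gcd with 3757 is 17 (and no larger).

68

Multiples of 17 above 51: 17·4, 17·5, … . Need the cofactor coprime to 3757/17 = 221.
Checking s = 4, 5, … the first with gcd(s, 221) = 1 is s = 4, giving 68.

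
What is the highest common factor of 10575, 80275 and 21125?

gcd(10575, 80275): 80275 = 7·10575 + 6250; 10575 = 1·6250 + 4325; 6250 = 1·4325 + 1925; 4325 = 2·1925 + 475; 1925 = 4·475 + 25; 475 = 19·25 + 0 → 25
gcd(25, 21125): 21125 = 845·25 + 0 → 25

25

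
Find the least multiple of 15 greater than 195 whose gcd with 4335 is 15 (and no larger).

210

4335 = 15·289. Any t with gcd(t, 4335) = 15 is a multiple of 15, say 15s, with s coprime to 289.
Need s > 195/15, so s ≥ 14. First s ≥ 14 with gcd(s, 289) = 1 is s = 14. Thus t = 15·14 = 210.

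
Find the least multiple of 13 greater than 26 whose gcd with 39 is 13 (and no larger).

Multiples of 13 above 26: 13·3, 13·4, … . Need the cofactor coprime to 39/13 = 3.
Checking s = 3, 4, … the first with gcd(s, 3) = 1 is s = 4, giving 52.

52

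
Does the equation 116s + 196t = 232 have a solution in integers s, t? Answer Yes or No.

gcd(116, 196): 196 = 1·116 + 80; 116 = 1·80 + 36; 80 = 2·36 + 8; 36 = 4·8 + 4; 8 = 2·4 + 0 → 4
4 divides 232, so a solution exists.

Yes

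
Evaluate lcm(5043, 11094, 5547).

18649014

5043 = 3 · 41²; 11094 = 2 · 3 · 43²; 5547 = 3 · 43²
lcm takes max exponent of each prime: 2 · 3 · 41² · 43² = 18649014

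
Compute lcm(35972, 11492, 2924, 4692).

784225572

lcm(35972, 11492) = 35972·11492/gcd = 413390224/68 = 6079268
lcm(6079268, 2924) = 6079268·2924/gcd = 17775779632/68 = 261408524
lcm(261408524, 4692) = 261408524·4692/gcd = 1226528794608/1564 = 784225572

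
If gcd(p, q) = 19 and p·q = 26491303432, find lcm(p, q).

Since gcd(p,q)·lcm(p,q) = pq, lcm = 26491303432/19 = 1394279128.

1394279128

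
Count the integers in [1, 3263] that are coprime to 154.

154 = 2·7·11. Inclusion–exclusion on these primes:
3263 − ⌊3263/2⌋ − ⌊3263/7⌋ − ⌊3263/11⌋ + ⌊3263/14⌋ + ⌊3263/22⌋ + ⌊3263/77⌋ − ⌊3263/154⌋ = 1272

1272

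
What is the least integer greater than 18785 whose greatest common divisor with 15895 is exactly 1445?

20230

15895 = 1445·11. Any m with gcd(m, 15895) = 1445 is a multiple of 1445, say 1445s, with s coprime to 11.
Need s > 18785/1445, so s ≥ 14. First s ≥ 14 with gcd(s, 11) = 1 is s = 14. Thus m = 1445·14 = 20230.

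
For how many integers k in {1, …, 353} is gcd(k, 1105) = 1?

246

1105 = 5·13·17. Inclusion–exclusion on these primes:
353 − ⌊353/5⌋ − ⌊353/13⌋ − ⌊353/17⌋ + ⌊353/65⌋ + ⌊353/85⌋ + ⌊353/221⌋ − ⌊353/1105⌋ = 246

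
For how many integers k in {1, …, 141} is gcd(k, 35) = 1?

35 = 5·7. Inclusion–exclusion on these primes:
141 − ⌊141/5⌋ − ⌊141/7⌋ + ⌊141/35⌋ = 97

97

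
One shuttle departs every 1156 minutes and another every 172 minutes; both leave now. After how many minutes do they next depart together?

gcd first: 1156 = 6·172 + 124; 172 = 1·124 + 48; 124 = 2·48 + 28; 48 = 1·28 + 20; 28 = 1·20 + 8; 20 = 2·8 + 4; 8 = 2·4 + 0 → gcd = 4
lcm = 1156·172/gcd = 198832/4 = 49708

49708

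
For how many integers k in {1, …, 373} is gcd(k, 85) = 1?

85 = 5·17. Inclusion–exclusion on these primes:
373 − ⌊373/5⌋ − ⌊373/17⌋ + ⌊373/85⌋ = 282

282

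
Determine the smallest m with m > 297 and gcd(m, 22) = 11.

22 = 11·2. Any m with gcd(m, 22) = 11 is a multiple of 11, say 11s, with s coprime to 2.
Need s > 297/11, so s ≥ 28. First s ≥ 28 with gcd(s, 2) = 1 is s = 29. Thus m = 11·29 = 319.

319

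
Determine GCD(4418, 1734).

2

Euclid: 4418 = 2·1734 + 950; 1734 = 1·950 + 784; 950 = 1·784 + 166; 784 = 4·166 + 120; 166 = 1·120 + 46; 120 = 2·46 + 28; 46 = 1·28 + 18; 28 = 1·18 + 10; 18 = 1·10 + 8; 10 = 1·8 + 2; 8 = 4·2 + 0. Last nonzero remainder: 2.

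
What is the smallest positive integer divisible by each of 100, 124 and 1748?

1354700

100 = 2² · 5²; 124 = 2² · 31; 1748 = 2² · 19 · 23
lcm takes max exponent of each prime: 2² · 5² · 19 · 23 · 31 = 1354700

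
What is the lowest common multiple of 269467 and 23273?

gcd first: 269467 = 11·23273 + 13464; 23273 = 1·13464 + 9809; 13464 = 1·9809 + 3655; 9809 = 2·3655 + 2499; 3655 = 1·2499 + 1156; 2499 = 2·1156 + 187; 1156 = 6·187 + 34; 187 = 5·34 + 17; 34 = 2·17 + 0 → gcd = 17
lcm = 269467·23273/gcd = 6271305491/17 = 368900323

368900323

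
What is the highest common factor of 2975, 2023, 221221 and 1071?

gcd(2975, 2023): 2975 = 1·2023 + 952; 2023 = 2·952 + 119; 952 = 8·119 + 0 → 119
gcd(119, 221221): 221221 = 1859·119 + 0 → 119
gcd(119, 1071): 1071 = 9·119 + 0 → 119

119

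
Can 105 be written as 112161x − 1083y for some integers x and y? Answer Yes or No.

gcd(112161, 1083): 112161 = 103·1083 + 612; 1083 = 1·612 + 471; 612 = 1·471 + 141; 471 = 3·141 + 48; 141 = 2·48 + 45; 48 = 1·45 + 3; 45 = 15·3 + 0 → 3
3 divides 105, so a solution exists.

Yes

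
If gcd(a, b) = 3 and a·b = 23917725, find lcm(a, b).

For any two positive integers, gcd × lcm equals their product. Hence lcm = 23917725 / 3 = 7972575.

7972575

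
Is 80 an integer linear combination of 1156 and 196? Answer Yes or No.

Yes

gcd(1156, 196): 1156 = 5·196 + 176; 196 = 1·176 + 20; 176 = 8·20 + 16; 20 = 1·16 + 4; 16 = 4·4 + 0 → 4
4 divides 80, so a solution exists.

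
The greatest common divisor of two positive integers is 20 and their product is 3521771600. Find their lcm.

176088580

For any two positive integers, gcd × lcm equals their product. Hence lcm = 3521771600 / 20 = 176088580.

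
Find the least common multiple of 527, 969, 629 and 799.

52237821

527 = 17 · 31; 969 = 3 · 17 · 19; 629 = 17 · 37; 799 = 17 · 47
lcm takes max exponent of each prime: 3 · 17 · 19 · 31 · 37 · 47 = 52237821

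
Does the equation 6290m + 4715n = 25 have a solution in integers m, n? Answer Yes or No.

Yes

By Bézout, 6290m + 4715n = 25 has integer solutions iff gcd(6290, 4715) | 25.
Euclid: 6290 = 1·4715 + 1575; 4715 = 2·1575 + 1565; 1575 = 1·1565 + 10; 1565 = 156·10 + 5; 10 = 2·5 + 0. gcd = 5; 25 mod 5 = 0. Yes.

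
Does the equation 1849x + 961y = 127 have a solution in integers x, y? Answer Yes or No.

Yes

By Bézout, 1849x + 961y = 127 has integer solutions iff gcd(1849, 961) | 127.
Euclid: 1849 = 1·961 + 888; 961 = 1·888 + 73; 888 = 12·73 + 12; 73 = 6·12 + 1; 12 = 12·1 + 0. gcd = 1; 127 mod 1 = 0. Yes.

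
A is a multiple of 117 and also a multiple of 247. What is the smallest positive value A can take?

117 = 3² · 13; 247 = 13 · 19
max exponents: 3² · 13 · 19 = 2223

2223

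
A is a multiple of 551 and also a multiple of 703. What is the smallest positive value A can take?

20387

551 = 19 · 29; 703 = 19 · 37
max exponents: 19 · 29 · 37 = 20387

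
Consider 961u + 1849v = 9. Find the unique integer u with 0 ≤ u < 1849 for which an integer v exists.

gcd(961, 1849) = 1 (Euclid: 1849 = 1·961 + 888; 961 = 1·888 + 73; 888 = 12·73 + 12; 73 = 6·12 + 1; 12 = 12·1 + 0), and 1 | 9.
Extended Euclid: 961·(152) + 1849·(-79) = 1. Scale by 9: u₀ = 1368.
General solution u = u₀ + 1849t; reducing mod 1849 gives u = 1368 (and v = -711).

1368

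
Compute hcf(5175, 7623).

5175 = 3² · 5² · 23
7623 = 3² · 7 · 11²
Common: 3² = 9

9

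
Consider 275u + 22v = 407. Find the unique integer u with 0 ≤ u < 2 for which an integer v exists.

1

gcd(275, 22) = 11 (Euclid: 275 = 12·22 + 11; 22 = 2·11 + 0), and 11 | 407.
Extended Euclid: 275·(1) + 22·(-12) = 11. Scale by 37: u₀ = 37.
General solution u = u₀ + 2t; reducing mod 2 gives u = 1 (and v = 6).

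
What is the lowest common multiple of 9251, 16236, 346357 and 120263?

5589200315556

9251 = 11 · 29²; 16236 = 2² · 3² · 11 · 41; 346357 = 11 · 23 · 37²; 120263 = 11 · 13 · 29²
lcm takes max exponent of each prime: 2² · 3² · 11 · 13 · 23 · 29² · 37² · 41 = 5589200315556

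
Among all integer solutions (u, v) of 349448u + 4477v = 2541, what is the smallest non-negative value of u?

29

Euclid: 349448 = 78·4477 + 242; 4477 = 18·242 + 121; 242 = 2·121 + 0 → gcd = 121; 2541 = 121·21.
Back-substitution yields 349448·(-18) + 4477·(1405) = 121, so one solution is u = -18·21 = -378, v = 1405·21 = 29505.
Solutions in u differ by 4477/121 = 37; the one in [0, 37) is -378 mod 37 = 29.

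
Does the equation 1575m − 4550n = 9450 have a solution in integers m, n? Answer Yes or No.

gcd(1575, 4550): 4550 = 2·1575 + 1400; 1575 = 1·1400 + 175; 1400 = 8·175 + 0 → 175
175 divides 9450, so a solution exists.

Yes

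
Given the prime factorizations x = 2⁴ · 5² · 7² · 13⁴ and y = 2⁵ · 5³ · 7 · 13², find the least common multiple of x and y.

max exponent per prime: 2⁵ · 5³ · 7² · 13⁴ = 5597956000

5597956000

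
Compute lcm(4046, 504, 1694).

17624376

4046 = 2 · 7 · 17²; 504 = 2³ · 3² · 7; 1694 = 2 · 7 · 11²
lcm takes max exponent of each prime: 2³ · 3² · 7 · 11² · 17² = 17624376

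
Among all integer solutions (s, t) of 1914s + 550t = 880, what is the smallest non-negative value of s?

20

Euclid: 1914 = 3·550 + 264; 550 = 2·264 + 22; 264 = 12·22 + 0 → gcd = 22; 880 = 22·40.
Back-substitution yields 1914·(-2) + 550·(7) = 22, so one solution is s = -2·40 = -80, t = 7·40 = 280.
Solutions in s differ by 550/22 = 25; the one in [0, 25) is -80 mod 25 = 20.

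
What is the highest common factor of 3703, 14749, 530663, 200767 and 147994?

7

gcd(3703, 14749): 14749 = 3·3703 + 3640; 3703 = 1·3640 + 63; 3640 = 57·63 + 49; 63 = 1·49 + 14; 49 = 3·14 + 7; 14 = 2·7 + 0 → 7
gcd(7, 530663): 530663 = 75809·7 + 0 → 7
gcd(7, 200767): 200767 = 28681·7 + 0 → 7
gcd(7, 147994): 147994 = 21142·7 + 0 → 7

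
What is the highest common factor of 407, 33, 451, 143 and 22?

gcd(407, 33): 407 = 12·33 + 11; 33 = 3·11 + 0 → 11
gcd(11, 451): 451 = 41·11 + 0 → 11
gcd(11, 143): 143 = 13·11 + 0 → 11
gcd(11, 22): 22 = 2·11 + 0 → 11

11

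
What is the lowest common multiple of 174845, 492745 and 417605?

lcm(174845, 492745) = 174845·492745/gcd = 86153999525/15895 = 5420195
lcm(5420195, 417605) = 5420195·417605/gcd = 2263500532975/1445 = 1566436355

1566436355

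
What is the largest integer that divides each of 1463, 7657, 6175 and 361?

19

gcd(1463, 7657): 7657 = 5·1463 + 342; 1463 = 4·342 + 95; 342 = 3·95 + 57; 95 = 1·57 + 38; 57 = 1·38 + 19; 38 = 2·19 + 0 → 19
gcd(19, 6175): 6175 = 325·19 + 0 → 19
gcd(19, 361): 361 = 19·19 + 0 → 19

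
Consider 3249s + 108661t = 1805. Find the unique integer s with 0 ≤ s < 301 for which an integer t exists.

34

Euclid: 108661 = 33·3249 + 1444; 3249 = 2·1444 + 361; 1444 = 4·361 + 0 → gcd = 361; 1805 = 361·5.
Back-substitution yields 3249·(67) + 108661·(-2) = 361, so one solution is s = 67·5 = 335, t = -2·5 = -10.
Solutions in s differ by 108661/361 = 301; the one in [0, 301) is 335 mod 301 = 34.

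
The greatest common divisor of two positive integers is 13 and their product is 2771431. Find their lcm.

213187

gcd·lcm = product, so lcm = 2771431/13 = 213187.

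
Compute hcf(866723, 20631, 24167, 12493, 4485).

866723 = 11² · 13 · 19 · 29; 20631 = 3 · 13 · 23²; 24167 = 11 · 13³; 12493 = 13 · 31²; 4485 = 3 · 5 · 13 · 23
gcd takes min exponent of each prime: 13 = 13

13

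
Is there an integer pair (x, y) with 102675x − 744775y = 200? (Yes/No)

gcd(102675, 744775): 744775 = 7·102675 + 26050; 102675 = 3·26050 + 24525; 26050 = 1·24525 + 1525; 24525 = 16·1525 + 125; 1525 = 12·125 + 25; 125 = 5·25 + 0 → 25
25 divides 200, so a solution exists.

Yes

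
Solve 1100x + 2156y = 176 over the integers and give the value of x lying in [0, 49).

8

Reduce mod 2156: 1100x ≡ 176 (mod 2156). With g = gcd(1100, 2156) = 44 dividing 176, divide through: 25x ≡ 4 (mod 49).
Since gcd(25, 49) = 1, x ≡ 4·(25)⁻¹ ≡ 8 (mod 49). Smallest non-negative: 8.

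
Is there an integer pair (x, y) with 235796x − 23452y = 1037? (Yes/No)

By Bézout, 235796x − 23452y = 1037 has integer solutions iff gcd(235796, 23452) | 1037.
Euclid: 235796 = 10·23452 + 1276; 23452 = 18·1276 + 484; 1276 = 2·484 + 308; 484 = 1·308 + 176; 308 = 1·176 + 132; 176 = 1·132 + 44; 132 = 3·44 + 0. gcd = 44; 1037 mod 44 = 25. No.

No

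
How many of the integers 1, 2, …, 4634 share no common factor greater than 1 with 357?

357 = 3·7·17. Inclusion–exclusion on these primes:
4634 − ⌊4634/3⌋ − ⌊4634/7⌋ − ⌊4634/17⌋ + ⌊4634/21⌋ + ⌊4634/51⌋ + ⌊4634/119⌋ − ⌊4634/357⌋ = 2492

2492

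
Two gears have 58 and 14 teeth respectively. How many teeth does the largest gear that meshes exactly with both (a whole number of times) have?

58 = 2 · 29
14 = 2 · 7
Common: 2 = 2

2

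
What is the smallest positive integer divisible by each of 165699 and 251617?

6793659

gcd first: 251617 = 1·165699 + 85918; 165699 = 1·85918 + 79781; 85918 = 1·79781 + 6137; 79781 = 13·6137 + 0 → gcd = 6137
lcm = 165699·251617/gcd = 41692685283/6137 = 6793659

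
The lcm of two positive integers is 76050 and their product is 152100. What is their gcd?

gcd·lcm = product, so gcd = 152100/76050 = 2.

2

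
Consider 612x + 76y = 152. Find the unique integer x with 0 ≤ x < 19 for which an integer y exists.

0

Reduce mod 76: 612x ≡ 152 (mod 76). With g = gcd(612, 76) = 4 dividing 152, divide through: 153x ≡ 38 (mod 19).
Since gcd(153, 19) = 1, x ≡ 38·(153)⁻¹ ≡ 0 (mod 19). Smallest non-negative: 0.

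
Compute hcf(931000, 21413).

931000 = 2³ · 5³ · 7² · 19
21413 = 7² · 19 · 23
Common: 7² · 19 = 931

931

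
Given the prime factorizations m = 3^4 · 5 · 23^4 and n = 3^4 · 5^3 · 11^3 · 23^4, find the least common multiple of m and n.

3771242256375

max exponent per prime: 3^4 · 5^3 · 11^3 · 23^4 = 3771242256375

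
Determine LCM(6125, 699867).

6125 = 5³ · 7²; 699867 = 3³ · 7² · 23²
max exponents: 3³ · 5³ · 7² · 23² = 87483375

87483375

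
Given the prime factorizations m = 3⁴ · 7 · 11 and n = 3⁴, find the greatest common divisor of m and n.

81

min exponent per shared prime: 3⁴ = 81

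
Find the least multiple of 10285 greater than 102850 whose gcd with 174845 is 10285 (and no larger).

113135

174845 = 10285·17. Any k with gcd(k, 174845) = 10285 is a multiple of 10285, say 10285s, with s coprime to 17.
Need s > 102850/10285, so s ≥ 11. First s ≥ 11 with gcd(s, 17) = 1 is s = 11. Thus k = 10285·11 = 113135.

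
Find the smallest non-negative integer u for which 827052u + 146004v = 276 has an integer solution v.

Reduce mod 146004: 827052u ≡ 276 (mod 146004). With g = gcd(827052, 146004) = 12 dividing 276, divide through: 68921u ≡ 23 (mod 12167).
Since gcd(68921, 12167) = 1, u ≡ 23·(68921)⁻¹ ≡ 12006 (mod 12167). Smallest non-negative: 12006.

12006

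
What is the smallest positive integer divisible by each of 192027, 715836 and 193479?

192027 = 3 · 11² · 23²; 715836 = 2² · 3 · 11² · 17 · 29; 193479 = 3 · 11² · 13 · 41
lcm takes max exponent of each prime: 2² · 3 · 11² · 13 · 17 · 23² · 29 · 41 = 201834971052

201834971052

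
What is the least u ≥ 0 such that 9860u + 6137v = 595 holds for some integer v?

Euclid: 9860 = 1·6137 + 3723; 6137 = 1·3723 + 2414; 3723 = 1·2414 + 1309; 2414 = 1·1309 + 1105; 1309 = 1·1105 + 204; 1105 = 5·204 + 85; 204 = 2·85 + 34; 85 = 2·34 + 17; 34 = 2·17 + 0 → gcd = 17; 595 = 17·35.
Back-substitution yields 9860·(-150) + 6137·(241) = 17, so one solution is u = -150·35 = -5250, v = 241·35 = 8435.
Solutions in u differ by 6137/17 = 361; the one in [0, 361) is -5250 mod 361 = 165.

165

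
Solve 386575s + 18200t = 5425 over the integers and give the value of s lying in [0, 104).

gcd(386575, 18200) = 175 (Euclid: 386575 = 21·18200 + 4375; 18200 = 4·4375 + 700; 4375 = 6·700 + 175; 700 = 4·175 + 0), and 175 | 5425.
Extended Euclid: 386575·(25) + 18200·(-531) = 175. Scale by 31: s₀ = 775.
General solution s = s₀ + 104k; reducing mod 104 gives s = 47 (and t = -998).

47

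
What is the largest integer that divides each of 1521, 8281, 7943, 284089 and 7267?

169

gcd(1521, 8281): 8281 = 5·1521 + 676; 1521 = 2·676 + 169; 676 = 4·169 + 0 → 169
gcd(169, 7943): 7943 = 47·169 + 0 → 169
gcd(169, 284089): 284089 = 1681·169 + 0 → 169
gcd(169, 7267): 7267 = 43·169 + 0 → 169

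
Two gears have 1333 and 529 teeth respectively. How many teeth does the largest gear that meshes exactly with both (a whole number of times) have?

1

1333 = 31 · 43
529 = 23²
Common: 1 = 1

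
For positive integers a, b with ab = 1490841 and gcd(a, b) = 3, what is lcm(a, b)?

gcd·lcm = product, so lcm = 1490841/3 = 496947.

496947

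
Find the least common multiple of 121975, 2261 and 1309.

121975 = 5² · 7 · 17 · 41; 2261 = 7 · 17 · 19; 1309 = 7 · 11 · 17
lcm takes max exponent of each prime: 5² · 7 · 11 · 17 · 19 · 41 = 25492775

25492775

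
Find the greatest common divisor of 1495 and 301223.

Euclid: 301223 = 201·1495 + 728; 1495 = 2·728 + 39; 728 = 18·39 + 26; 39 = 1·26 + 13; 26 = 2·13 + 0. Last nonzero remainder: 13.

13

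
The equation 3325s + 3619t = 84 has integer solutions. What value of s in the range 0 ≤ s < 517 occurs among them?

gcd(3325, 3619) = 7 (Euclid: 3619 = 1·3325 + 294; 3325 = 11·294 + 91; 294 = 3·91 + 21; 91 = 4·21 + 7; 21 = 3·7 + 0), and 7 | 84.
Extended Euclid: 3325·(160) + 3619·(-147) = 7. Scale by 12: s₀ = 1920.
General solution s = s₀ + 517k; reducing mod 517 gives s = 369 (and t = -339).

369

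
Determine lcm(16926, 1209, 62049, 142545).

16926 = 2 · 3 · 7 · 13 · 31; 1209 = 3 · 13 · 31; 62049 = 3 · 13 · 37 · 43; 142545 = 3 · 5 · 13 · 17 · 43
lcm takes max exponent of each prime: 2 · 3 · 5 · 7 · 13 · 17 · 31 · 37 · 43 = 2288987610

2288987610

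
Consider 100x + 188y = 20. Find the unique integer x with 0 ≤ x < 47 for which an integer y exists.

Euclid: 188 = 1·100 + 88; 100 = 1·88 + 12; 88 = 7·12 + 4; 12 = 3·4 + 0 → gcd = 4; 20 = 4·5.
Back-substitution yields 100·(-15) + 188·(8) = 4, so one solution is x = -15·5 = -75, y = 8·5 = 40.
Solutions in x differ by 188/4 = 47; the one in [0, 47) is -75 mod 47 = 19.

19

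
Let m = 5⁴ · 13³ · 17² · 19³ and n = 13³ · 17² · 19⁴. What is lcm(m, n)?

max exponent per prime: 5⁴ · 13³ · 17² · 19⁴ = 51715689683125

51715689683125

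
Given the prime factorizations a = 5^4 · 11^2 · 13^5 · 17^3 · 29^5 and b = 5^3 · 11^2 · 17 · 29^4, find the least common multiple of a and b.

2829559969812408600625

max exponent per prime: 5^4 · 11^2 · 13^5 · 17^3 · 29^5 = 2829559969812408600625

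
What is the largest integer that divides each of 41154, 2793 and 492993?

gcd(41154, 2793): 41154 = 14·2793 + 2052; 2793 = 1·2052 + 741; 2052 = 2·741 + 570; 741 = 1·570 + 171; 570 = 3·171 + 57; 171 = 3·57 + 0 → 57
gcd(57, 492993): 492993 = 8649·57 + 0 → 57

57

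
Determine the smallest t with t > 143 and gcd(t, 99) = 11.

154

99 = 11·9. Any t with gcd(t, 99) = 11 is a multiple of 11, say 11s, with s coprime to 9.
Need s > 143/11, so s ≥ 14. First s ≥ 14 with gcd(s, 9) = 1 is s = 14. Thus t = 11·14 = 154.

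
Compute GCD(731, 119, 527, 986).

17

731 = 17 · 43; 119 = 7 · 17; 527 = 17 · 31; 986 = 2 · 17 · 29
gcd takes min exponent of each prime: 17 = 17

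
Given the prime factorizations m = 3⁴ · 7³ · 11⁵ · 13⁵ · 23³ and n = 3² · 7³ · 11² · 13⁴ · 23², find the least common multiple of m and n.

20213561227146910623

max exponent per prime: 3⁴ · 7³ · 11⁵ · 13⁵ · 23³ = 20213561227146910623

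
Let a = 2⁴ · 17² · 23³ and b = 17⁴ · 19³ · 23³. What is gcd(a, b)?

3516263

min exponent per shared prime: 17² · 23³ = 3516263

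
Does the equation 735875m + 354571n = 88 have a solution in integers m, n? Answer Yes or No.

No

gcd(735875, 354571): 735875 = 2·354571 + 26733; 354571 = 13·26733 + 7042; 26733 = 3·7042 + 5607; 7042 = 1·5607 + 1435; 5607 = 3·1435 + 1302; 1435 = 1·1302 + 133; 1302 = 9·133 + 105; 133 = 1·105 + 28; 105 = 3·28 + 21; 28 = 1·21 + 7; 21 = 3·7 + 0 → 7
7 does not divide 88, so a solution does not exist.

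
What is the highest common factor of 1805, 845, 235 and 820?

5

gcd(1805, 845): 1805 = 2·845 + 115; 845 = 7·115 + 40; 115 = 2·40 + 35; 40 = 1·35 + 5; 35 = 7·5 + 0 → 5
gcd(5, 235): 235 = 47·5 + 0 → 5
gcd(5, 820): 820 = 164·5 + 0 → 5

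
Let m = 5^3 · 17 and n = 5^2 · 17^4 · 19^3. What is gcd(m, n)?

425

min exponent per shared prime: 5^2 · 17 = 425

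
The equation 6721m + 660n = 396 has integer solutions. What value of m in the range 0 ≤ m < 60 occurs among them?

36

Euclid: 6721 = 10·660 + 121; 660 = 5·121 + 55; 121 = 2·55 + 11; 55 = 5·11 + 0 → gcd = 11; 396 = 11·36.
Back-substitution yields 6721·(11) + 660·(-112) = 11, so one solution is m = 11·36 = 396, n = -112·36 = -4032.
Solutions in m differ by 660/11 = 60; the one in [0, 60) is 396 mod 60 = 36.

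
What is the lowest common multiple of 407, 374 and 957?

1203906

lcm(407, 374) = 407·374/gcd = 152218/11 = 13838
lcm(13838, 957) = 13838·957/gcd = 13242966/11 = 1203906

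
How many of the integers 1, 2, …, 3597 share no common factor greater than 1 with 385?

2242

Prime factors of 385: 5, 7, 11. Count integers ≤ 3597 divisible by none of them.
By inclusion–exclusion: 3597 − ⌊3597/5⌋ − ⌊3597/7⌋ − ⌊3597/11⌋ + ⌊3597/35⌋ + ⌊3597/55⌋ + ⌊3597/77⌋ − ⌊3597/385⌋ = 2242.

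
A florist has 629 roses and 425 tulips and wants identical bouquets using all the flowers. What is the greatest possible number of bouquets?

17

Euclid: 629 = 1·425 + 204; 425 = 2·204 + 17; 204 = 12·17 + 0. Last nonzero remainder: 17.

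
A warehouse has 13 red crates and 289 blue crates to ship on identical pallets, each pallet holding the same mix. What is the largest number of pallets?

13 = 13
289 = 17²
Common: 1 = 1

1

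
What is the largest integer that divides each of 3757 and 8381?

289

3757 = 13 · 17²
8381 = 17² · 29
Common: 17² = 289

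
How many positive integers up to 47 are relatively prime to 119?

39

119 = 7·17. Inclusion–exclusion on these primes:
47 − ⌊47/7⌋ − ⌊47/17⌋ + ⌊47/119⌋ = 39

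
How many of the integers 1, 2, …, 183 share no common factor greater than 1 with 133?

Prime factors of 133: 7, 19. Count integers ≤ 183 divisible by none of them.
By inclusion–exclusion: 183 − ⌊183/7⌋ − ⌊183/19⌋ + ⌊183/133⌋ = 149.

149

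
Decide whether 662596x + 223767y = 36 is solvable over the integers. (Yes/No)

By Bézout, 662596x + 223767y = 36 has integer solutions iff gcd(662596, 223767) | 36.
Euclid: 662596 = 2·223767 + 215062; 223767 = 1·215062 + 8705; 215062 = 24·8705 + 6142; 8705 = 1·6142 + 2563; 6142 = 2·2563 + 1016; 2563 = 2·1016 + 531; 1016 = 1·531 + 485; 531 = 1·485 + 46; 485 = 10·46 + 25; 46 = 1·25 + 21; 25 = 1·21 + 4; 21 = 5·4 + 1; 4 = 4·1 + 0. gcd = 1; 36 mod 1 = 0. Yes.

Yes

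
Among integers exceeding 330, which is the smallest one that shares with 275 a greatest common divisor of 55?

Multiples of 55 above 330: 55·7, 55·8, … . Need the cofactor coprime to 275/55 = 5.
Checking s = 7, 8, … the first with gcd(s, 5) = 1 is s = 7, giving 385.

385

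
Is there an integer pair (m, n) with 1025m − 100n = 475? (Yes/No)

Yes

gcd(1025, 100): 1025 = 10·100 + 25; 100 = 4·25 + 0 → 25
25 divides 475, so a solution exists.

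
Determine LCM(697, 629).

25789

697 = 17 · 41; 629 = 17 · 37
max exponents: 17 · 37 · 41 = 25789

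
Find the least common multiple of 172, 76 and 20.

16340

172 = 2² · 43; 76 = 2² · 19; 20 = 2² · 5
lcm takes max exponent of each prime: 2² · 5 · 19 · 43 = 16340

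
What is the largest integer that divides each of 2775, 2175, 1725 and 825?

2775 = 3 · 5² · 37; 2175 = 3 · 5² · 29; 1725 = 3 · 5² · 23; 825 = 3 · 5² · 11
gcd takes min exponent of each prime: 3 · 5² = 75

75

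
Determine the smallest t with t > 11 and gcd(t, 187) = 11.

187 = 11·17. Any t with gcd(t, 187) = 11 is a multiple of 11, say 11s, with s coprime to 17.
Need s > 11/11, so s ≥ 2. First s ≥ 2 with gcd(s, 17) = 1 is s = 2. Thus t = 11·2 = 22.

22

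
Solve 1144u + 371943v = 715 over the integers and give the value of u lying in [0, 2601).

Euclid: 371943 = 325·1144 + 143; 1144 = 8·143 + 0 → gcd = 143; 715 = 143·5.
Back-substitution yields 1144·(-325) + 371943·(1) = 143, so one solution is u = -325·5 = -1625, v = 1·5 = 5.
Solutions in u differ by 371943/143 = 2601; the one in [0, 2601) is -1625 mod 2601 = 976.

976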